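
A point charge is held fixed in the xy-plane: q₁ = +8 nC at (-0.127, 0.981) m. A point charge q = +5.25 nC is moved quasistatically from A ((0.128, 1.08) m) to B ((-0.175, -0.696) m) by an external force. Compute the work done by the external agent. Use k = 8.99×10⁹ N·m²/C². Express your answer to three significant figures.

-1.16×10⁻⁶ J

For quasistatic motion the external work equals the change in potential energy: W_ext = qΔV = q(V_B − V_A).
At A: distance to the source charge is 0.274 m; V_A = kq₁/r = 263 V.
At B: distance to the source charge is 1.68 m; V_B = kq₁/r = 42.9 V.
ΔV = V_B − V_A = -220 V.
W_ext = qΔV = (5.25×10⁻⁹ C)(-220 V) = -1.16×10⁻⁶ J.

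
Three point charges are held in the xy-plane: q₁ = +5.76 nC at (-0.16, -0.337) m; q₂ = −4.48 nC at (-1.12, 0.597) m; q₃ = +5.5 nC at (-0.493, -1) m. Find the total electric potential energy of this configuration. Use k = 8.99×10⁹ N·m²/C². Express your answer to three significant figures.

8.16×10⁻⁸ J

The work to assemble the configuration equals its total potential energy, U = Σ kqᵢqⱼ/rᵢⱼ over all pairs.
Pair separations: r₁₂ = 1.34 m, r₁₃ = 0.742 m, r₂₃ = 1.72 m.
U = (-1.73×10⁻⁷) + (3.84×10⁻⁷) + (-1.29×10⁻⁷) = 8.16×10⁻⁸ J.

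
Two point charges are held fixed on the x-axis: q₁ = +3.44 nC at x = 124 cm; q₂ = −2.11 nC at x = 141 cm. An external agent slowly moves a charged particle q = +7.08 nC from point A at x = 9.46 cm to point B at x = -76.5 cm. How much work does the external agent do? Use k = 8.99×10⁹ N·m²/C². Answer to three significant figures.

For quasistatic motion the external work equals the change in potential energy: W_ext = qΔV = q(V_B − V_A).
At A: distances to the source charges are 1.15 m, 1.32 m; V_A = Σ kqᵢ/rᵢ = 12.6 V.
At B: distances to the source charges are 2.00 m, 2.17 m; V_B = Σ kqᵢ/rᵢ = 6.70 V.
ΔV = V_B − V_A = -5.88 V.
W_ext = qΔV = (7.08×10⁻⁹ C)(-5.88 V) = -4.16×10⁻⁸ J.

-4.16×10⁻⁸ J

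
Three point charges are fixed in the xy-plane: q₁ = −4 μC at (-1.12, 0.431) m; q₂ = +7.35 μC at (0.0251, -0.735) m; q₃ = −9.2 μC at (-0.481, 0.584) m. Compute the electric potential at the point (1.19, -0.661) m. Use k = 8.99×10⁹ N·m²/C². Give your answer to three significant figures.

Electric potential is a scalar, so the contributions from each charge add algebraically: V = Σ kqᵢ/rᵢ.
Distances from the field point to each charge: r₁ = 2.56 m, r₂ = 1.17 m, r₃ = 2.08 m.
V = k[(-4.00×10⁻⁶)/(2.56) + (7.35×10⁻⁶)/(1.17) + (-9.20×10⁻⁶)/(2.08)] = 2840 V.

2840 V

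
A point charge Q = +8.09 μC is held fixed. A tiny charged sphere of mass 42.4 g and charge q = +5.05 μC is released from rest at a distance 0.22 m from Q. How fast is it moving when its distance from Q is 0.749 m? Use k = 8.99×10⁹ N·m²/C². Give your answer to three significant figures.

7.46 m/s

Only the electrostatic force acts, so mechanical energy is conserved: ½mv² = U₁ − U₂ = kQq(1/r₁ − 1/r₂).
U₁ − U₂ = (8.99×10⁹ N·m²/C²)(8.09×10⁻⁶ C)(5.05×10⁻⁶ C)(1/0.220 − 1/0.749) = 1.18 J.
v = √(2·1.18/0.0424) = 7.46 m/s.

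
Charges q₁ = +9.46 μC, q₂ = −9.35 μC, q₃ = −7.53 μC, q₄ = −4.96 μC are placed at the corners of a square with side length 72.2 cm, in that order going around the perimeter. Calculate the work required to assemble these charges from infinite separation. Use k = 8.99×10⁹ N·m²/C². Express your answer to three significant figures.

The work to assemble the configuration equals its total potential energy, U = Σ kqᵢqⱼ/rᵢⱼ over all pairs.
The four side pairs have separation 0.722 m and the two diagonal pairs 1.02 m.
Summing all 6 pair terms gives U = -0.563 J.

-0.563 J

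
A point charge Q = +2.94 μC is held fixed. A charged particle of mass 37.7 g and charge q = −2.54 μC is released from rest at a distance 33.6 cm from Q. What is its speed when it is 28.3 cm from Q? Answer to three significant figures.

1.41 m/s

Only the electrostatic force acts, so mechanical energy is conserved: ½mv² = U₁ − U₂ = kQq(1/r₁ − 1/r₂).
U₁ − U₂ = (8.99×10⁹ N·m²/C²)(2.94×10⁻⁶ C)(-2.54×10⁻⁶ C)(1/0.336 − 1/0.283) = 0.0374 J.
v = √(2·0.0374/0.0377) = 1.41 m/s.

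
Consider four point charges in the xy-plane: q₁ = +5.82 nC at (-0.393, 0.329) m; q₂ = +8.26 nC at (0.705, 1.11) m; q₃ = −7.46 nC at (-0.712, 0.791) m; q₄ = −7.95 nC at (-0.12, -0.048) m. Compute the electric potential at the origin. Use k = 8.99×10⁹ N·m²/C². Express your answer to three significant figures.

-457 V

Electric potential is a scalar, so the contributions from each charge add algebraically: V = Σ kqᵢ/rᵢ.
Distances from the field point to each charge: r₁ = 0.513 m, r₂ = 1.31 m, r₃ = 1.06 m, r₄ = 0.129 m.
V = k[(5.82×10⁻⁹)/(0.513) + (8.26×10⁻⁹)/(1.31) + (-7.46×10⁻⁹)/(1.06) + (-7.95×10⁻⁹)/(0.129)] = -457 V.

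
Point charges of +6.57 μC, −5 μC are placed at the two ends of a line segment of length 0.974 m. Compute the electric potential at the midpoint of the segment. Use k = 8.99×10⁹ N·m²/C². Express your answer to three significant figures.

Electric potential is a scalar, so the contributions from each charge add algebraically: V = Σ kqᵢ/rᵢ.
Each charge is 0.487 m from the midpoint.
V = k[(6.57×10⁻⁶)/(0.487) + (-5.00×10⁻⁶)/(0.487)] = 2.90×10⁴ V.

2.90×10⁴ V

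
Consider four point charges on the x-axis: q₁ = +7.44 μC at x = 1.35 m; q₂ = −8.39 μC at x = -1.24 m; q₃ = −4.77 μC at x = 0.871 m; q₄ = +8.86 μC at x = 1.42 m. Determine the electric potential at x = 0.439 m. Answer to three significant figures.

Electric potential is a scalar, so the contributions from each charge add algebraically: V = Σ kqᵢ/rᵢ.
Distances from the field point to each charge: r₁ = 0.911 m, r₂ = 1.68 m, r₃ = 0.432 m, r₄ = 0.981 m.
V = k[(7.44×10⁻⁶)/(0.911) + (-8.39×10⁻⁶)/(1.68) + (-4.77×10⁻⁶)/(0.432) + (8.86×10⁻⁶)/(0.981)] = 1.04×10⁴ V.

1.04×10⁴ V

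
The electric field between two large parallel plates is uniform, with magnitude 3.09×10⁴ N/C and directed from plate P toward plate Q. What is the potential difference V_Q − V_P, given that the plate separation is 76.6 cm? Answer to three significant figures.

In a uniform field, potential decreases in the direction of E: ΔV = −E·d for a displacement d parallel to E.
Going from P to Q is a displacement of 76.6 cm along the field, so V_Q − V_P = −Ed = -2.37×10⁴ V.

-2.37×10⁴ V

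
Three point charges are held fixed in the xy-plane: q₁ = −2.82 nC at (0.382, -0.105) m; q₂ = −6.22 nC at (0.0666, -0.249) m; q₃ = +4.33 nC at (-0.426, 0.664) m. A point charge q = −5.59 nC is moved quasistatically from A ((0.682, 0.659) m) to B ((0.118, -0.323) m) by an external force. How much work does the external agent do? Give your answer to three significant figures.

For quasistatic motion the external work equals the change in potential energy: W_ext = qΔV = q(V_B − V_A).
At A: distances to the source charges are 0.821 m, 1.10 m, 1.11 m; V_A = Σ kqᵢ/rᵢ = -46.7 V.
At B: distances to the source charges are 0.342 m, 0.0901 m, 1.13 m; V_B = Σ kqᵢ/rᵢ = -660 V.
ΔV = V_B − V_A = -613 V.
W_ext = qΔV = (-5.59×10⁻⁹ C)(-613 V) = 3.43×10⁻⁶ J.

3.43×10⁻⁶ J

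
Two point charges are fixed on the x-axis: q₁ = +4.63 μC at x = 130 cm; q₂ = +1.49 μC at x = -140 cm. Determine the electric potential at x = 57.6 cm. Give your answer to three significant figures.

Electric potential is a scalar, so the contributions from each charge add algebraically: V = Σ kqᵢ/rᵢ.
Distances from the field point to each charge: r₁ = 0.724 m, r₂ = 1.98 m.
V = k[(4.63×10⁻⁶)/(0.724) + (1.49×10⁻⁶)/(1.98)] = 6.43×10⁴ V.

6.43×10⁴ V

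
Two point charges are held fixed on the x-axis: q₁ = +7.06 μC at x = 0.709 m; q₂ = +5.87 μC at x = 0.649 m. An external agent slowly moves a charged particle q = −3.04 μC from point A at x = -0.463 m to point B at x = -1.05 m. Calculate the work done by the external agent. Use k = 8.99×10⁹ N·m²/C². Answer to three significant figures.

0.105 J

For quasistatic motion the external work equals the change in potential energy: W_ext = qΔV = q(V_B − V_A).
At A: distances to the source charges are 1.17 m, 1.11 m; V_A = Σ kqᵢ/rᵢ = 1.02×10⁵ V.
At B: distances to the source charges are 1.76 m, 1.70 m; V_B = Σ kqᵢ/rᵢ = 6.71×10⁴ V.
ΔV = V_B − V_A = -3.45×10⁴ V.
W_ext = qΔV = (-3.04×10⁻⁶ C)(-3.45×10⁴ V) = 0.105 J.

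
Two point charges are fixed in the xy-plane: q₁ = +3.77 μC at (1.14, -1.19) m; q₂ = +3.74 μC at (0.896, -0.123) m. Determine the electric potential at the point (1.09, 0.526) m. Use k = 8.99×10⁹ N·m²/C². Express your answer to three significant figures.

The total potential is the scalar sum of each charge's contribution, V = Σ kqᵢ/rᵢ.
Distances from the field point to each charge: r₁ = 1.72 m, r₂ = 0.677 m.
V = k[(3.77×10⁻⁶)/(1.72) + (3.74×10⁻⁶)/(0.677)] = 6.94×10⁴ V.

6.94×10⁴ V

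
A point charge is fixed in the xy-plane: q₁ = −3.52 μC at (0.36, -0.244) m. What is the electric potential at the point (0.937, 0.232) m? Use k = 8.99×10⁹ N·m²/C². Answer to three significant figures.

-4.23×10⁴ V

Electric potential is a scalar, so the contributions from each charge add algebraically: V = Σ kqᵢ/rᵢ.
Distances from the field point to each charge: r₁ = 0.748 m.
V = k[(-3.52×10⁻⁶)/(0.748)] = -4.23×10⁴ V.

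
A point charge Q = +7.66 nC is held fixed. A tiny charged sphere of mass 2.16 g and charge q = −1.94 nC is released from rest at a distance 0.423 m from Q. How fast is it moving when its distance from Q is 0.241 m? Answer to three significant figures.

Only the electrostatic force acts, so mechanical energy is conserved: ½mv² = U₁ − U₂ = kQq(1/r₁ − 1/r₂).
U₁ − U₂ = (8.99×10⁹ N·m²/C²)(7.66×10⁻⁹ C)(-1.94×10⁻⁹ C)(1/0.423 − 1/0.241) = 2.39×10⁻⁷ J.
v = √(2·2.39×10⁻⁷/2.16×10⁻³) = 0.0149 m/s.

0.0149 m/s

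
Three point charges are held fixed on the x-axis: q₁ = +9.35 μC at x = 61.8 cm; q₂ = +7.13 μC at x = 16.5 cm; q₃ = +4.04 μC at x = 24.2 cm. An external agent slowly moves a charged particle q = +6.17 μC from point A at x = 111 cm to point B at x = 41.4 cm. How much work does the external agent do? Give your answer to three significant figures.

3.70 J

For quasistatic motion the external work equals the change in potential energy: W_ext = qΔV = q(V_B − V_A).
At A: distances to the source charges are 0.492 m, 0.945 m, 0.868 m; V_A = Σ kqᵢ/rᵢ = 2.81×10⁵ V.
At B: distances to the source charges are 0.204 m, 0.249 m, 0.172 m; V_B = Σ kqᵢ/rᵢ = 8.81×10⁵ V.
ΔV = V_B − V_A = 6.00×10⁵ V.
W_ext = qΔV = (6.17×10⁻⁶ C)(6.00×10⁵ V) = 3.70 J.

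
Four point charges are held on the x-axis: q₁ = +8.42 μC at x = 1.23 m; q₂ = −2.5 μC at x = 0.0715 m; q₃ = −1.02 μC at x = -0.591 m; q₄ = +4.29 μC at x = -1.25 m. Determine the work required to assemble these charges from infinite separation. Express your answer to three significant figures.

-0.173 J

The work to assemble the configuration equals its total potential energy, U = Σ kqᵢqⱼ/rᵢⱼ over all pairs.
Pair separations: r₁₂ = 1.16 m, r₁₃ = 1.82 m, r₁₄ = 2.48 m, r₂₃ = 0.662 m, r₂₄ = 1.32 m, r₃₄ = 0.659 m.
Summing all 6 pair terms gives U = -0.173 J.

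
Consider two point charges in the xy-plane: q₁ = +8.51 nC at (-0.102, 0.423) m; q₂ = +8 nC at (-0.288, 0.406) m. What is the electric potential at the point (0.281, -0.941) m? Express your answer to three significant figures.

Electric potential is a scalar, so the contributions from each charge add algebraically: V = Σ kqᵢ/rᵢ.
Distances from the field point to each charge: r₁ = 1.42 m, r₂ = 1.46 m.
V = k[(8.51×10⁻⁹)/(1.42) + (8.00×10⁻⁹)/(1.46)] = 103 V.

103 V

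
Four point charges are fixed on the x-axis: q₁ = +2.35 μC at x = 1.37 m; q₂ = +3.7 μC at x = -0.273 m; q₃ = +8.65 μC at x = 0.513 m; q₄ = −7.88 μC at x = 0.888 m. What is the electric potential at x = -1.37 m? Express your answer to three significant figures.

Electric potential is a scalar, so the contributions from each charge add algebraically: V = Σ kqᵢ/rᵢ.
Distances from the field point to each charge: r₁ = 2.74 m, r₂ = 1.10 m, r₃ = 1.88 m, r₄ = 2.26 m.
V = k[(2.35×10⁻⁶)/(2.74) + (3.70×10⁻⁶)/(1.10) + (8.65×10⁻⁶)/(1.88) + (-7.88×10⁻⁶)/(2.26)] = 4.80×10⁴ V.

4.80×10⁴ V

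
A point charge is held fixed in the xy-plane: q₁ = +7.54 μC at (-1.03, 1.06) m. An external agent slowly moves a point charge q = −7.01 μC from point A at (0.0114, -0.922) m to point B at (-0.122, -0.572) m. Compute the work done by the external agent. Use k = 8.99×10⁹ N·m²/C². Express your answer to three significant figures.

For quasistatic motion the external work equals the change in potential energy: W_ext = qΔV = q(V_B − V_A).
At A: distance to the source charge is 2.24 m; V_A = kq₁/r = 3.03×10⁴ V.
At B: distance to the source charge is 1.87 m; V_B = kq₁/r = 3.63×10⁴ V.
ΔV = V_B − V_A = 6020 V.
W_ext = qΔV = (-7.01×10⁻⁶ C)(6020 V) = -0.0422 J.

-0.0422 J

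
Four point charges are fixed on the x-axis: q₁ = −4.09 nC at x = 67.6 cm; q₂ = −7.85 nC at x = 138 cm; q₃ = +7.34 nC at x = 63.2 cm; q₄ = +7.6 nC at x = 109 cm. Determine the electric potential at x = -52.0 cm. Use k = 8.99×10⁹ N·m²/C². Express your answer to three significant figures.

The total potential is the scalar sum of each charge's contribution, V = Σ kqᵢ/rᵢ.
Distances from the field point to each charge: r₁ = 1.20 m, r₂ = 1.90 m, r₃ = 1.15 m, r₄ = 1.61 m.
V = k[(-4.09×10⁻⁹)/(1.20) + (-7.85×10⁻⁹)/(1.90) + (7.34×10⁻⁹)/(1.15) + (7.60×10⁻⁹)/(1.61)] = 31.8 V.

31.8 V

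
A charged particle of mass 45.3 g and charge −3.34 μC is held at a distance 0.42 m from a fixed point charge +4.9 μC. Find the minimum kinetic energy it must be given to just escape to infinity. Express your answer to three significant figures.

0.350 J

To just escape, total mechanical energy must reach zero at infinity: ½mv²_min + U = 0, so ½mv²_min = −U = |kQq|/r.
|U| = |kQq|/r = (8.99×10⁹ N·m²/C²)(4.90×10⁻⁶)(3.34×10⁻⁶)/(0.420) = 0.350 J.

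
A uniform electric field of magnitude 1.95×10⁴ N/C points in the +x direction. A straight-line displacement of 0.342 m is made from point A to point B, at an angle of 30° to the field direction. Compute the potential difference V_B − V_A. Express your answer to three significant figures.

Only the component of displacement along E changes the potential: ΔV = −E·d·cosθ.
ΔV = −(1.95×10⁴ V/m)(0.342 m)cos30° = -5780 V.

-5780 V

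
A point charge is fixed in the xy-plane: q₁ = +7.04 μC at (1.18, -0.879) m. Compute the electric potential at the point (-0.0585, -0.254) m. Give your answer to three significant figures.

The total potential is the scalar sum of each charge's contribution, V = Σ kqᵢ/rᵢ.
Distances from the field point to each charge: r₁ = 1.39 m.
V = k[(7.04×10⁻⁶)/(1.39)] = 4.56×10⁴ V.

4.56×10⁴ V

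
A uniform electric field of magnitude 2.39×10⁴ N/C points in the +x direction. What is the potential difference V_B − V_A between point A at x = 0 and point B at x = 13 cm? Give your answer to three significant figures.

In a uniform field, potential decreases in the direction of E: V_B − V_A = −E·Δx.
V_B − V_A = −(2.39×10⁴ V/m)(0.130 m) = -3110 V.

-3110 V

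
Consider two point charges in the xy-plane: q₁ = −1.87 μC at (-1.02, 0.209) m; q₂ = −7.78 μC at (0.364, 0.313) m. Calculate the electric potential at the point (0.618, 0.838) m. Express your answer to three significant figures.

-1.30×10⁵ V

Electric potential is a scalar, so the contributions from each charge add algebraically: V = Σ kqᵢ/rᵢ.
Distances from the field point to each charge: r₁ = 1.75 m, r₂ = 0.583 m.
V = k[(-1.87×10⁻⁶)/(1.75) + (-7.78×10⁻⁶)/(0.583)] = -1.30×10⁵ V.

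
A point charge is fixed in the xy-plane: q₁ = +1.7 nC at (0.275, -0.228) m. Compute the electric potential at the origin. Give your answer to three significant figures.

42.8 V

Electric potential is a scalar, so the contributions from each charge add algebraically: V = Σ kqᵢ/rᵢ.
Distances from the field point to each charge: r₁ = 0.357 m.
V = k[(1.70×10⁻⁹)/(0.357)] = 42.8 V.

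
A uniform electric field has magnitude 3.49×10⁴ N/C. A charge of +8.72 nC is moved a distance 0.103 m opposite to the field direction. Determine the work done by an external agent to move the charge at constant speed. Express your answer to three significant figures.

3.13×10⁻⁵ J

The potential change for a displacement 0.103 m opposite to the field direction is ΔV = +Ed = 3590 V.
W_ext = qΔV = 3.13×10⁻⁵ J.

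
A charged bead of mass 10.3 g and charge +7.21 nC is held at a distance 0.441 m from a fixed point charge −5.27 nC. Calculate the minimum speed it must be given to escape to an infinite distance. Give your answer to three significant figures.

0.0123 m/s

To just escape, total mechanical energy must reach zero at infinity: ½mv²_min + U = 0, so ½mv²_min = −U = |kQq|/r.
|U| = |kQq|/r = (8.99×10⁹ N·m²/C²)(5.27×10⁻⁹)(7.21×10⁻⁹)/(0.441) = 7.75×10⁻⁷ J.
v_min = √(2|U|/m) = √(2·7.75×10⁻⁷/0.0103) = 0.0123 m/s.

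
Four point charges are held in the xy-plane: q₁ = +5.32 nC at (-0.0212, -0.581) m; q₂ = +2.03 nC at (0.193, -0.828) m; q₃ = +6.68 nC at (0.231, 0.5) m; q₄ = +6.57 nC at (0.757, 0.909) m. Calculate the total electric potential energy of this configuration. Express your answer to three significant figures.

1.52×10⁻⁶ J

The assembly work is the sum of pairwise potential energies, U = Σ_{i<j} kqᵢqⱼ/rᵢⱼ.
Pair separations: r₁₂ = 0.327 m, r₁₃ = 1.11 m, r₁₄ = 1.68 m, r₂₃ = 1.33 m, r₂₄ = 1.83 m, r₃₄ = 0.666 m.
Summing all 6 pair terms gives U = 1.52×10⁻⁶ J.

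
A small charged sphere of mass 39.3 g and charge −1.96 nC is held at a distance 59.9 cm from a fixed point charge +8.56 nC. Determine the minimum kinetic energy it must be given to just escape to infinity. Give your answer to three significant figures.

To just escape, total mechanical energy must reach zero at infinity: ½mv²_min + U = 0, so ½mv²_min = −U = |kQq|/r.
|U| = |kQq|/r = (8.99×10⁹ N·m²/C²)(8.56×10⁻⁹)(1.96×10⁻⁹)/(0.599) = 2.52×10⁻⁷ J.

2.52×10⁻⁷ J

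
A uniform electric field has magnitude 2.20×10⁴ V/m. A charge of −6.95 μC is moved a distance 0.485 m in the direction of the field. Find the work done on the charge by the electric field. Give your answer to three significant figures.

The potential change for a displacement 0.485 m in the direction of the field is ΔV = −Ed = -1.07×10⁴ V.
W_field = −qΔV = -0.0742 J.

-0.0742 J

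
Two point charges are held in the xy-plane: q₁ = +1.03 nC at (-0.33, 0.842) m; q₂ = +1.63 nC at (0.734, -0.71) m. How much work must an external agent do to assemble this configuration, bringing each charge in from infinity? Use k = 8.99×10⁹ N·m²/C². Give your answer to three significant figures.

The assembly work is the sum of pairwise potential energies, U = Σ_{i<j} kqᵢqⱼ/rᵢⱼ.
Pair separations: r₁₂ = 1.88 m.
U = (8.02×10⁻⁹) = 8.02×10⁻⁹ J.

8.02×10⁻⁹ J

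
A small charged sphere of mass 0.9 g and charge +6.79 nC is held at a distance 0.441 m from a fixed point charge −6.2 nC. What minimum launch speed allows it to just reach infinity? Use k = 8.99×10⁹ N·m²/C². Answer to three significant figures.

To just escape, total mechanical energy must reach zero at infinity: ½mv²_min + U = 0, so ½mv²_min = −U = |kQq|/r.
|U| = |kQq|/r = (8.99×10⁹ N·m²/C²)(6.20×10⁻⁹)(6.79×10⁻⁹)/(0.441) = 8.58×10⁻⁷ J.
v_min = √(2|U|/m) = √(2·8.58×10⁻⁷/9.00×10⁻⁴) = 0.0437 m/s.

0.0437 m/s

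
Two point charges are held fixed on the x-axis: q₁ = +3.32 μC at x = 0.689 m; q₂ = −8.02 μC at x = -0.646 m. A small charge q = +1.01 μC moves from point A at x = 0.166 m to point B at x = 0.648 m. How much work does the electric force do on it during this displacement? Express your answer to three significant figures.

The work done by the electric force is W_field = −ΔU = −q(V_B − V_A) = q(V_A − V_B).
At A: distances to the source charges are 0.523 m, 0.812 m; V_A = Σ kqᵢ/rᵢ = -3.17×10⁴ V.
At B: distances to the source charges are 0.0410 m, 1.29 m; V_B = Σ kqᵢ/rᵢ = 6.72×10⁵ V.
ΔV = V_B − V_A = 7.04×10⁵ V.
W_field = −qΔV = −(1.01×10⁻⁶ C)(7.04×10⁵ V) = -0.711 J.

-0.711 J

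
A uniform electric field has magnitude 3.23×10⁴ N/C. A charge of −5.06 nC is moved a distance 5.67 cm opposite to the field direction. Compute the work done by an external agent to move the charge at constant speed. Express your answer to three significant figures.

The potential change for a displacement 5.67 cm opposite to the field direction is ΔV = +Ed = 1830 V.
W_ext = qΔV = -9.27×10⁻⁶ J.

-9.27×10⁻⁶ J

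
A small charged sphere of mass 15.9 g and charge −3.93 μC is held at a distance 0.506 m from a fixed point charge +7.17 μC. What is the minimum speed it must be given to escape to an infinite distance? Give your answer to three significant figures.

To just escape, total mechanical energy must reach zero at infinity: ½mv²_min + U = 0, so ½mv²_min = −U = |kQq|/r.
|U| = |kQq|/r = (8.99×10⁹ N·m²/C²)(7.17×10⁻⁶)(3.93×10⁻⁶)/(0.506) = 0.501 J.
v_min = √(2|U|/m) = √(2·0.501/0.0159) = 7.94 m/s.

7.94 m/s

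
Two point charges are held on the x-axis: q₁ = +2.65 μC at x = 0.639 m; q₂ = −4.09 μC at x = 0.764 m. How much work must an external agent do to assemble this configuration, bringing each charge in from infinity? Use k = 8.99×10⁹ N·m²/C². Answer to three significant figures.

-0.780 J

The work to assemble the configuration equals its total potential energy, U = Σ kqᵢqⱼ/rᵢⱼ over all pairs.
Pair separations: r₁₂ = 0.125 m.
U = (-0.780) = -0.780 J.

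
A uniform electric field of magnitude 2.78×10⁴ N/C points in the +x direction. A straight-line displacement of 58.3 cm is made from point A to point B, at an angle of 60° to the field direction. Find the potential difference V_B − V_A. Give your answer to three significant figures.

-8100 V

Only the component of displacement along E changes the potential: ΔV = −E·d·cosθ.
ΔV = −(2.78×10⁴ V/m)(0.583 m)cos60° = -8100 V.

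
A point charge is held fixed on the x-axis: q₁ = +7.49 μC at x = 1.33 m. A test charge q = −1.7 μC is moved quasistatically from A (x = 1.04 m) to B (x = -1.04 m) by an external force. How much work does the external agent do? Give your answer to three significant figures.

0.346 J

For quasistatic motion the external work equals the change in potential energy: W_ext = qΔV = q(V_B − V_A).
At A: distance to the source charge is 0.290 m; V_A = kq₁/r = 2.32×10⁵ V.
At B: distance to the source charge is 2.37 m; V_B = kq₁/r = 2.84×10⁴ V.
ΔV = V_B − V_A = -2.04×10⁵ V.
W_ext = qΔV = (-1.70×10⁻⁶ C)(-2.04×10⁵ V) = 0.346 J.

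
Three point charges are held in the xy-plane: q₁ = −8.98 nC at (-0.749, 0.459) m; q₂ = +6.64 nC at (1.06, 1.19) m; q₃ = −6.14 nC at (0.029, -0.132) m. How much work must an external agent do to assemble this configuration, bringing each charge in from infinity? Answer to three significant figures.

The work to assemble the configuration equals its total potential energy, U = Σ kqᵢqⱼ/rᵢⱼ over all pairs.
Pair separations: r₁₂ = 1.95 m, r₁₃ = 0.977 m, r₂₃ = 1.68 m.
U = (-2.75×10⁻⁷) + (5.07×10⁻⁷) + (-2.19×10⁻⁷) = 1.40×10⁻⁸ J.

1.40×10⁻⁸ J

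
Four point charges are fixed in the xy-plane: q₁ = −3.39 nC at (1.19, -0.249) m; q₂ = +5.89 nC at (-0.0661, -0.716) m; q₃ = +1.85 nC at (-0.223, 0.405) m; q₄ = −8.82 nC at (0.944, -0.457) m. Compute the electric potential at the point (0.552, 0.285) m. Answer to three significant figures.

-64.9 V

The total potential is the scalar sum of each charge's contribution, V = Σ kqᵢ/rᵢ.
Distances from the field point to each charge: r₁ = 0.832 m, r₂ = 1.18 m, r₃ = 0.784 m, r₄ = 0.839 m.
V = k[(-3.39×10⁻⁹)/(0.832) + (5.89×10⁻⁹)/(1.18) + (1.85×10⁻⁹)/(0.784) + (-8.82×10⁻⁹)/(0.839)] = -64.9 V.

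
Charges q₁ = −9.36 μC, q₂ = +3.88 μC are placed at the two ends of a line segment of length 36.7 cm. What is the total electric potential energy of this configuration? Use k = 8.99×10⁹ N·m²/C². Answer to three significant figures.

-0.890 J

The work to assemble the configuration equals its total potential energy, U = Σ kqᵢqⱼ/rᵢⱼ over all pairs.
The separation is r = 0.367 m.
U = (-0.890) = -0.890 J.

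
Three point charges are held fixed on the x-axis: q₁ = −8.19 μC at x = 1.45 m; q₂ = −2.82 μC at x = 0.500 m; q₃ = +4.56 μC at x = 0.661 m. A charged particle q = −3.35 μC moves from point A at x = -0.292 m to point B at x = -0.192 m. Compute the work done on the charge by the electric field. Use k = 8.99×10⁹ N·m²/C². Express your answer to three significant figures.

The work done by the electric force is W_field = −ΔU = −q(V_B − V_A) = q(V_A − V_B).
At A: distances to the source charges are 1.74 m, 0.792 m, 0.953 m; V_A = Σ kqᵢ/rᵢ = -3.13×10⁴ V.
At B: distances to the source charges are 1.64 m, 0.692 m, 0.853 m; V_B = Σ kqᵢ/rᵢ = -3.34×10⁴ V.
ΔV = V_B − V_A = -2160 V.
W_field = −qΔV = −(-3.35×10⁻⁶ C)(-2160 V) = -7.23×10⁻³ J.

-7.23×10⁻³ J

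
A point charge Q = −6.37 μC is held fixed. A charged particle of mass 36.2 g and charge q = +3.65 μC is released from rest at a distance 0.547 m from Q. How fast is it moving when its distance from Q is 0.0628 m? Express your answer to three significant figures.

Only the electrostatic force acts, so mechanical energy is conserved: ½mv² = U₁ − U₂ = kQq(1/r₁ − 1/r₂).
U₁ − U₂ = (8.99×10⁹ N·m²/C²)(-6.37×10⁻⁶ C)(3.65×10⁻⁶ C)(1/0.547 − 1/0.0628) = 2.95 J.
v = √(2·2.95/0.0362) = 12.8 m/s.

12.8 m/s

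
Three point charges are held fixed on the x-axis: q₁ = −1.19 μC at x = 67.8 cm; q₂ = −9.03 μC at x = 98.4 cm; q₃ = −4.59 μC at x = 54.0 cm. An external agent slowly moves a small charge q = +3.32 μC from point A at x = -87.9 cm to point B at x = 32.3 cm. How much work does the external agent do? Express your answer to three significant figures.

-0.875 J

For quasistatic motion the external work equals the change in potential energy: W_ext = qΔV = q(V_B − V_A).
At A: distances to the source charges are 1.56 m, 1.86 m, 1.42 m; V_A = Σ kqᵢ/rᵢ = -7.95×10⁴ V.
At B: distances to the source charges are 0.355 m, 0.661 m, 0.217 m; V_B = Σ kqᵢ/rᵢ = -3.43×10⁵ V.
ΔV = V_B − V_A = -2.64×10⁵ V.
W_ext = qΔV = (3.32×10⁻⁶ C)(-2.64×10⁵ V) = -0.875 J.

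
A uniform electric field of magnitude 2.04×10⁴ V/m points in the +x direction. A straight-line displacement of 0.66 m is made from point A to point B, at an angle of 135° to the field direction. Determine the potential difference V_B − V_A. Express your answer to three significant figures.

Only the component of displacement along E changes the potential: ΔV = −E·d·cosθ.
ΔV = −(2.04×10⁴ V/m)(0.660 m)cos135° = 9520 V.

9520 V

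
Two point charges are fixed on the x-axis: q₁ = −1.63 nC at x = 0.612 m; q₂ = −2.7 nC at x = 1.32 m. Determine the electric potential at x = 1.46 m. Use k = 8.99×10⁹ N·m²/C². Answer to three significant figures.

Electric potential is a scalar, so the contributions from each charge add algebraically: V = Σ kqᵢ/rᵢ.
Distances from the field point to each charge: r₁ = 0.848 m, r₂ = 0.140 m.
V = k[(-1.63×10⁻⁹)/(0.848) + (-2.70×10⁻⁹)/(0.140)] = -191 V.

-191 V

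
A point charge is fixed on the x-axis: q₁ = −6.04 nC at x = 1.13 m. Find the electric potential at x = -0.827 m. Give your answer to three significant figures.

-27.7 V

The total potential is the scalar sum of each charge's contribution, V = Σ kqᵢ/rᵢ.
V = k[(-6.04×10⁻⁹)/(1.96)] = -27.7 V.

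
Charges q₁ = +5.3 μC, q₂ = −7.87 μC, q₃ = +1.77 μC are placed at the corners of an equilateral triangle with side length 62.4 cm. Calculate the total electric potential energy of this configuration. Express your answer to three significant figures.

The work to assemble the configuration equals its total potential energy, U = Σ kqᵢqⱼ/rᵢⱼ over all pairs.
All three pair separations equal the side length, 0.624 m.
U = (-0.601) + (0.135) + (-0.201) = -0.666 J.

-0.666 J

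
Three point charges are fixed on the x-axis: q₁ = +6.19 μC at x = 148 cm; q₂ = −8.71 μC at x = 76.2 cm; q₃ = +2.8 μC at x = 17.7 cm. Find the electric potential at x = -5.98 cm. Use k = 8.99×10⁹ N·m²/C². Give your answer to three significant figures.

The total potential is the scalar sum of each charge's contribution, V = Σ kqᵢ/rᵢ.
Distances from the field point to each charge: r₁ = 1.54 m, r₂ = 0.822 m, r₃ = 0.237 m.
V = k[(6.19×10⁻⁶)/(1.54) + (-8.71×10⁻⁶)/(0.822) + (2.80×10⁻⁶)/(0.237)] = 4.72×10⁴ V.

4.72×10⁴ V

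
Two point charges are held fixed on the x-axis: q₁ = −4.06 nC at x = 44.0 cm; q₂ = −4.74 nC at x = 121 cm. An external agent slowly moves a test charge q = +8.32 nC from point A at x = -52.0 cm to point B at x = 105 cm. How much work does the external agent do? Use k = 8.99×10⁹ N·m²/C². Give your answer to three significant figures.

-2.19×10⁻⁶ J

For quasistatic motion the external work equals the change in potential energy: W_ext = qΔV = q(V_B − V_A).
At A: distances to the source charges are 0.960 m, 1.73 m; V_A = Σ kqᵢ/rᵢ = -62.7 V.
At B: distances to the source charges are 0.610 m, 0.160 m; V_B = Σ kqᵢ/rᵢ = -326 V.
ΔV = V_B − V_A = -264 V.
W_ext = qΔV = (8.32×10⁻⁹ C)(-264 V) = -2.19×10⁻⁶ J.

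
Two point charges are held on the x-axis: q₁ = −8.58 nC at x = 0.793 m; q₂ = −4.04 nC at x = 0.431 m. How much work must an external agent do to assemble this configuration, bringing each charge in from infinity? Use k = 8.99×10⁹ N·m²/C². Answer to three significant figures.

The work to assemble the configuration equals its total potential energy, U = Σ kqᵢqⱼ/rᵢⱼ over all pairs.
Pair separations: r₁₂ = 0.362 m.
U = (8.61×10⁻⁷) = 8.61×10⁻⁷ J.

8.61×10⁻⁷ J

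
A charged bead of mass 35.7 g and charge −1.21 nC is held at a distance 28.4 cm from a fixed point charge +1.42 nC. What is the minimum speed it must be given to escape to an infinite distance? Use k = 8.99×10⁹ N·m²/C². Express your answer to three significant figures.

To just escape, total mechanical energy must reach zero at infinity: ½mv²_min + U = 0, so ½mv²_min = −U = |kQq|/r.
|U| = |kQq|/r = (8.99×10⁹ N·m²/C²)(1.42×10⁻⁹)(1.21×10⁻⁹)/(0.284) = 5.44×10⁻⁸ J.
v_min = √(2|U|/m) = √(2·5.44×10⁻⁸/0.0357) = 1.75×10⁻³ m/s.

1.75×10⁻³ m/s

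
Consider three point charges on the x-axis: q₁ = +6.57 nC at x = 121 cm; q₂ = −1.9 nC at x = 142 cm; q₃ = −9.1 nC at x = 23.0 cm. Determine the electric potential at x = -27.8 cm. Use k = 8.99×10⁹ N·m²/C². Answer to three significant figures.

Electric potential is a scalar, so the contributions from each charge add algebraically: V = Σ kqᵢ/rᵢ.
Distances from the field point to each charge: r₁ = 1.49 m, r₂ = 1.70 m, r₃ = 0.508 m.
V = k[(6.57×10⁻⁹)/(1.49) + (-1.90×10⁻⁹)/(1.70) + (-9.10×10⁻⁹)/(0.508)] = -131 V.

-131 V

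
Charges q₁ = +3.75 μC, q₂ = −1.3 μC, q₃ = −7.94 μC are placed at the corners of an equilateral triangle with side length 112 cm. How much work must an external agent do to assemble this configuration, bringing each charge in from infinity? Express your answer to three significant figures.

The work to assemble the configuration equals its total potential energy, U = Σ kqᵢqⱼ/rᵢⱼ over all pairs.
All three pair separations equal the side length, 1.12 m.
U = (-0.0391) + (-0.239) + (0.0829) = -0.195 J.

-0.195 J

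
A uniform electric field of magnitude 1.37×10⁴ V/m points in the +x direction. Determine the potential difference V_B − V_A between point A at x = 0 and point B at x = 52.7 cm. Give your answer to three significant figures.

In a uniform field, potential decreases in the direction of E: V_B − V_A = −E·Δx.
V_B − V_A = −(1.37×10⁴ V/m)(0.527 m) = -7220 V.

-7220 V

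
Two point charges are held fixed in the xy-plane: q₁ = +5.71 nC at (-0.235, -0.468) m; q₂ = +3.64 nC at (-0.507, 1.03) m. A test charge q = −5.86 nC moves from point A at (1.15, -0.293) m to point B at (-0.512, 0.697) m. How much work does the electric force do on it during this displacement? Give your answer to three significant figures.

5.21×10⁻⁷ J

The work done by the electric force is W_field = −ΔU = −q(V_B − V_A) = q(V_A − V_B).
At A: distances to the source charges are 1.40 m, 2.12 m; V_A = Σ kqᵢ/rᵢ = 52.2 V.
At B: distances to the source charges are 1.20 m, 0.333 m; V_B = Σ kqᵢ/rᵢ = 141 V.
ΔV = V_B − V_A = 88.9 V.
W_field = −qΔV = −(-5.86×10⁻⁹ C)(88.9 V) = 5.21×10⁻⁷ J.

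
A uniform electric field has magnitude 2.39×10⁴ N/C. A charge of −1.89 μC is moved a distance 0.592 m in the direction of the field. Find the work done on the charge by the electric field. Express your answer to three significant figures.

The potential change for a displacement 0.592 m in the direction of the field is ΔV = −Ed = -1.41×10⁴ V.
W_field = −qΔV = -0.0267 J.

-0.0267 J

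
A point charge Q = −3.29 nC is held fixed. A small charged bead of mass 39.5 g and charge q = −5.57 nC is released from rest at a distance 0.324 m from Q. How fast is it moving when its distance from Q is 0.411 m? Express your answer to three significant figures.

Only the electrostatic force acts, so mechanical energy is conserved: ½mv² = U₁ − U₂ = kQq(1/r₁ − 1/r₂).
U₁ − U₂ = (8.99×10⁹ N·m²/C²)(-3.29×10⁻⁹ C)(-5.57×10⁻⁹ C)(1/0.324 − 1/0.411) = 1.08×10⁻⁷ J.
v = √(2·1.08×10⁻⁷/0.0395) = 2.33×10⁻³ m/s.

2.33×10⁻³ m/s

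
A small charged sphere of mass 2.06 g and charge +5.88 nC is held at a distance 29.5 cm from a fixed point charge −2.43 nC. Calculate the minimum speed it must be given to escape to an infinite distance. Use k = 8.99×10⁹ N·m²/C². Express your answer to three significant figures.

0.0206 m/s

To just escape, total mechanical energy must reach zero at infinity: ½mv²_min + U = 0, so ½mv²_min = −U = |kQq|/r.
|U| = |kQq|/r = (8.99×10⁹ N·m²/C²)(2.43×10⁻⁹)(5.88×10⁻⁹)/(0.295) = 4.35×10⁻⁷ J.
v_min = √(2|U|/m) = √(2·4.35×10⁻⁷/2.06×10⁻³) = 0.0206 m/s.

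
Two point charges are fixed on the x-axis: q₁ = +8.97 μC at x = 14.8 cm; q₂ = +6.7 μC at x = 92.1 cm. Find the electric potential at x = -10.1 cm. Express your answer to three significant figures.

3.83×10⁵ V

The total potential is the scalar sum of each charge's contribution, V = Σ kqᵢ/rᵢ.
Distances from the field point to each charge: r₁ = 0.249 m, r₂ = 1.02 m.
V = k[(8.97×10⁻⁶)/(0.249) + (6.70×10⁻⁶)/(1.02)] = 3.83×10⁵ V.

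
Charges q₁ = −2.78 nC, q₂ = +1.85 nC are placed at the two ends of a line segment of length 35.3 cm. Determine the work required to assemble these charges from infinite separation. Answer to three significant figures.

-1.31×10⁻⁷ J

The assembly work is the sum of pairwise potential energies, U = Σ_{i<j} kqᵢqⱼ/rᵢⱼ.
The separation is r = 0.353 m.
U = (-1.31×10⁻⁷) = -1.31×10⁻⁷ J.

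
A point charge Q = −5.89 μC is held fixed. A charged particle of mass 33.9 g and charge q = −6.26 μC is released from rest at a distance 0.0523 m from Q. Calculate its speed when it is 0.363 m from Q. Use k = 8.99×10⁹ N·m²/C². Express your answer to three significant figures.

17.9 m/s

Only the electrostatic force acts, so mechanical energy is conserved: ½mv² = U₁ − U₂ = kQq(1/r₁ − 1/r₂).
U₁ − U₂ = (8.99×10⁹ N·m²/C²)(-5.89×10⁻⁶ C)(-6.26×10⁻⁶ C)(1/0.0523 − 1/0.363) = 5.42 J.
v = √(2·5.42/0.0339) = 17.9 m/s.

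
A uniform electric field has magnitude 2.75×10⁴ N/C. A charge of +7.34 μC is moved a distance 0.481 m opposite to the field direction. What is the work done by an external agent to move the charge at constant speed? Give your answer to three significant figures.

0.0971 J

The potential change for a displacement 0.481 m opposite to the field direction is ΔV = +Ed = 1.32×10⁴ V.
W_ext = qΔV = 0.0971 J.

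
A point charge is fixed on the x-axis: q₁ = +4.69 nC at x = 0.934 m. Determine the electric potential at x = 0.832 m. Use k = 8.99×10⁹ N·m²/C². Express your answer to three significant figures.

413 V

Electric potential is a scalar, so the contributions from each charge add algebraically: V = Σ kqᵢ/rᵢ.
V = k[(4.69×10⁻⁹)/(0.102)] = 413 V.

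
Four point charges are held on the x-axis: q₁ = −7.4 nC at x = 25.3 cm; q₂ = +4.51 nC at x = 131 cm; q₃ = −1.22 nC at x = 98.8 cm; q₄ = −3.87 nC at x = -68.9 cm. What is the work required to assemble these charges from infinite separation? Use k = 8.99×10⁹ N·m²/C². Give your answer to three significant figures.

-1.07×10⁻⁷ J

The assembly work is the sum of pairwise potential energies, U = Σ_{i<j} kqᵢqⱼ/rᵢⱼ.
Pair separations: r₁₂ = 1.06 m, r₁₃ = 0.735 m, r₁₄ = 0.942 m, r₂₃ = 0.322 m, r₂₄ = 2.00 m, r₃₄ = 1.68 m.
Summing all 6 pair terms gives U = -1.07×10⁻⁷ J.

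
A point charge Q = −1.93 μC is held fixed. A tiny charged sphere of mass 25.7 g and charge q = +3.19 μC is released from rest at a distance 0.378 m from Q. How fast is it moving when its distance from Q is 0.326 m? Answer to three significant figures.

Only the electrostatic force acts, so mechanical energy is conserved: ½mv² = U₁ − U₂ = kQq(1/r₁ − 1/r₂).
U₁ − U₂ = (8.99×10⁹ N·m²/C²)(-1.93×10⁻⁶ C)(3.19×10⁻⁶ C)(1/0.378 − 1/0.326) = 0.0234 J.
v = √(2·0.0234/0.0257) = 1.35 m/s.

1.35 m/s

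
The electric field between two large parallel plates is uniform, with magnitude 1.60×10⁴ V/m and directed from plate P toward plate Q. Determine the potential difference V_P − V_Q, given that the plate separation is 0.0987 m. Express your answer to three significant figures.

1580 V

In a uniform field, potential decreases in the direction of E: ΔV = −E·d for a displacement d parallel to E.
Going from Q to P is a displacement of 0.0987 m opposite to the field, so V_P − V_Q = +Ed = 1580 V.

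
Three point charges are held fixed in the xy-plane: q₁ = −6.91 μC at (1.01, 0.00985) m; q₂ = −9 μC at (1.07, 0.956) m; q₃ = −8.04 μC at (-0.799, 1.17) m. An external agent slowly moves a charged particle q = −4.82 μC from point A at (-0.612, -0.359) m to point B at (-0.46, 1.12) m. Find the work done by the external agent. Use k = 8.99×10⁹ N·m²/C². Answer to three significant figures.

For quasistatic motion the external work equals the change in potential energy: W_ext = qΔV = q(V_B − V_A).
At A: distances to the source charges are 1.66 m, 2.14 m, 1.54 m; V_A = Σ kqᵢ/rᵢ = -1.22×10⁵ V.
At B: distances to the source charges are 1.84 m, 1.54 m, 0.343 m; V_B = Σ kqᵢ/rᵢ = -2.97×10⁵ V.
ΔV = V_B − V_A = -1.75×10⁵ V.
W_ext = qΔV = (-4.82×10⁻⁶ C)(-1.75×10⁵ V) = 0.844 J.

0.844 J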